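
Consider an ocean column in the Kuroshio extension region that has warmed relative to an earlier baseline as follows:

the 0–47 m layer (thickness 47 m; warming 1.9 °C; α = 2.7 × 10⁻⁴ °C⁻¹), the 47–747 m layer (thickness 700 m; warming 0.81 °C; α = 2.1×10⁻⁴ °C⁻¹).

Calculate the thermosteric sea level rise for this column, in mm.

about 140 mm

1.9 × 47 × 2.7×10⁻⁴ = 0.024111 m
Layer 2: 2.1×10⁻⁴ × 700 × 0.81 = 0.11907 m
Δh = 0.024111 + 0.11907 = 0.143181 m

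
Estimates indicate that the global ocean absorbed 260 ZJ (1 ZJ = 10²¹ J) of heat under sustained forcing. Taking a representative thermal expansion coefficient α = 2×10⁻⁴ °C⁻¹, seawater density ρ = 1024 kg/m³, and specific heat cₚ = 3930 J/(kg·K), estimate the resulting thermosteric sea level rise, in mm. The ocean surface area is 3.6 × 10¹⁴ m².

36 mm

Per unit area: Q = 260×10²¹ / (3.6×10¹⁴) ≈ 7.222×10⁸ J/m²
Δh = αQ/(ρcₚ) = 2×10⁻⁴ × 7.222×10⁸ / (1024 × 3930) ≈ 0.035892 m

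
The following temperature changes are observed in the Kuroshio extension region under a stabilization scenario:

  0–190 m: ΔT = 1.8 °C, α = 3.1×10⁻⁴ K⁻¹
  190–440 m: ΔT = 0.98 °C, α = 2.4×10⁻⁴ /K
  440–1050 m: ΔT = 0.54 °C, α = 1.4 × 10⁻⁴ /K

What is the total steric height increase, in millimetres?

211 mm

0–190 m: 1.8 × 190 × 3.1×10⁻⁴ = 0.10602 m
2.4×10⁻⁴ × 0.98 × 250 = 0.05880 m
Layer 3: 610 × 0.54 × 1.4×10⁻⁴ = 0.046116 m
Δh = 0.10602 + 0.05880 + 0.046116 = 0.210936 m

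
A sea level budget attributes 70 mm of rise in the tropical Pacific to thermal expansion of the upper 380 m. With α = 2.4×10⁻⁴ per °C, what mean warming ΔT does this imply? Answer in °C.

ΔT = Δh/(αH) = 0.07 / (2.4×10⁻⁴ × 380) ≈ 0.7675 °C

0.768 °C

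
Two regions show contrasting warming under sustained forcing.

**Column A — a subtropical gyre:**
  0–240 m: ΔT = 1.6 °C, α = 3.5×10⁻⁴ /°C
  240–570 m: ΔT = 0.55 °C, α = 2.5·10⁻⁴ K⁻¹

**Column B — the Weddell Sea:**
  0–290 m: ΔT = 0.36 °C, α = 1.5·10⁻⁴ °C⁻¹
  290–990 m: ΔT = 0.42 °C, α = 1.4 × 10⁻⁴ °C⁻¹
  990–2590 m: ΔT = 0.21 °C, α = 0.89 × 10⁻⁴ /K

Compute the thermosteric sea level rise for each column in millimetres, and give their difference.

A Layer 1: 1.6 × 3.5×10⁻⁴ × 240 = 0.13440 m
A 240–570 m: 330 × 2.5×10⁻⁴ × 0.55 = 0.045375 m
A total: 0.179775 m
B Layer 1: 0.36 × 290 × 1.5×10⁻⁴ = 0.01566 m
B 1.4×10⁻⁴ × 700 × 0.42 = 0.04116 m
B 0.21 × 1600 × 0.89×10⁻⁴ = 0.029904 m
B total: 0.086724 m
Difference: 0.179775 − 0.086724 = 0.093051 m

Δh_A ≈ 180 mm, Δh_B ≈ 87 mm; difference ≈ 93 mm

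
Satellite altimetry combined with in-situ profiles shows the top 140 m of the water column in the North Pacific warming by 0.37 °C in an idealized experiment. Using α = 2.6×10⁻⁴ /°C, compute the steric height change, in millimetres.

Δh = αΔT·H = 2.6×10⁻⁴ × 0.37 × 140 = 0.013468 m

13.5 mm of thermosteric rise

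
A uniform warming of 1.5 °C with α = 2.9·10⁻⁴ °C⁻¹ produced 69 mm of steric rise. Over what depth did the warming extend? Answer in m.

H = Δh/(αΔT) = 0.069 / (2.9×10⁻⁴ × 1.5) ≈ 158.6 m

159 m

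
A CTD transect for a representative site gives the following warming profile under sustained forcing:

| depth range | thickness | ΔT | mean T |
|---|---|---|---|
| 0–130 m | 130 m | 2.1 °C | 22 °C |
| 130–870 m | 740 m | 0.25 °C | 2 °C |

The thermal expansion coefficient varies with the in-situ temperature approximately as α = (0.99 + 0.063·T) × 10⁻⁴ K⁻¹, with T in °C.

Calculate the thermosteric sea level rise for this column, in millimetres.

Layer 1: α = (0.99 + 0.063×22)×10⁻⁴ = 2.376×10⁻⁴ K⁻¹
Layer 2: α = (0.99 + 0.063×2)×10⁻⁴ = 1.116×10⁻⁴ K⁻¹
0–130 m: 130 × 2.376×10⁻⁴ × 2.1 = 0.0648648 m
Layer 2: 0.25 × 1.116×10⁻⁴ × 740 = 0.020646 m
Δh = 0.0648648 + 0.020646 = 0.0855108 m ≈ 85.5 mm

85.5 mm of thermosteric rise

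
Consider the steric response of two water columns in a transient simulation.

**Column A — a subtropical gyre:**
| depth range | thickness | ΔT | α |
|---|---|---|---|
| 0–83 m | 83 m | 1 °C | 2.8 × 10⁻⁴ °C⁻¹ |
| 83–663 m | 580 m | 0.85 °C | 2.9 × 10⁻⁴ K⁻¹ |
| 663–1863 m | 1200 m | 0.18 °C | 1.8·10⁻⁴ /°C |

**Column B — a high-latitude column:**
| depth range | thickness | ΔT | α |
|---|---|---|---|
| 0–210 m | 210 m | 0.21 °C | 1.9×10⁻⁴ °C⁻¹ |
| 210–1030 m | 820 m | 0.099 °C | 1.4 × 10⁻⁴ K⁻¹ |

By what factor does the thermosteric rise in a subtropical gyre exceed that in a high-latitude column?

≈ 10×

A 0–83 m: 1 × 83 × 2.8×10⁻⁴ = 0.02324 m
A 0.85 × 580 × 2.9×10⁻⁴ = 0.14297 m
A Layer 3: 1.8×10⁻⁴ × 0.18 × 1200 = 0.03888 m
A total: 0.20509 m
B Layer 1: 210 × 1.9×10⁻⁴ × 0.21 = 0.008379 m
B 1.4×10⁻⁴ × 820 × 0.099 = 0.0113652 m
B total: 0.0197442 m
Ratio: 0.20509 / 0.0197442 ≈ 10.39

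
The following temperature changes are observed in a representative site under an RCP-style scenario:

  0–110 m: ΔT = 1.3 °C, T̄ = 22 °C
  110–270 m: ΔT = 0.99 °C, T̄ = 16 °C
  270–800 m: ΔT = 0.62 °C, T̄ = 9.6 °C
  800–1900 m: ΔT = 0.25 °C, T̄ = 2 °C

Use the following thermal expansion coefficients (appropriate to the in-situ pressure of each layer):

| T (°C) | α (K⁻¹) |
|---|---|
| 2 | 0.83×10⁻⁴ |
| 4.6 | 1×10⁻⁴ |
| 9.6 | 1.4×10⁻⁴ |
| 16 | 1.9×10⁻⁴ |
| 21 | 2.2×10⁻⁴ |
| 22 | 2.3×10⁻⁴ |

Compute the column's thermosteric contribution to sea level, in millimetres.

about 132 mm

Layer 1 at 22 °C → α = 2.3×10⁻⁴ K⁻¹
Layer 2 at 16 °C → α = 1.9×10⁻⁴ K⁻¹
Layer 3 at 9.6 °C → α = 1.4×10⁻⁴ K⁻¹
Layer 4 at 2 °C → α = 0.83×10⁻⁴ K⁻¹
2.3×10⁻⁴ × 110 × 1.3 = 0.03289 m
110–270 m: 1.9×10⁻⁴ × 0.99 × 160 = 0.030096 m
0.62 × 530 × 1.4×10⁻⁴ = 0.046004 m
800–1900 m: 0.83×10⁻⁴ × 1100 × 0.25 = 0.022825 m
Δh = 0.03289 + 0.030096 + 0.046004 + 0.022825 = 0.131815 m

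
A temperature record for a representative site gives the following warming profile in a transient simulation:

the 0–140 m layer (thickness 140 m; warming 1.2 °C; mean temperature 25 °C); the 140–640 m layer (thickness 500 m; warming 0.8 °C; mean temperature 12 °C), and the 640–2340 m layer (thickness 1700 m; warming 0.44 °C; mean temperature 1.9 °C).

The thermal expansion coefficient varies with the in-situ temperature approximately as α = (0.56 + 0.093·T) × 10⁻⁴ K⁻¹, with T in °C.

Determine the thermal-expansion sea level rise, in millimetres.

Layer 1: α = (0.56 + 0.093×25)×10⁻⁴ = 2.885×10⁻⁴ K⁻¹
Layer 2: α = (0.56 + 0.093×12)×10⁻⁴ = 1.676×10⁻⁴ K⁻¹
Layer 3: α = (0.56 + 0.093×1.9)×10⁻⁴ = 0.7367×10⁻⁴ K⁻¹
0–140 m: 1.2 × 140 × 2.885×10⁻⁴ = 0.048468 m
140–640 m: 1.676×10⁻⁴ × 0.8 × 500 = 0.06704 m
640–2340 m: 0.7367×10⁻⁴ × 0.44 × 1700 = 0.05510516 m
Δh = 0.048468 + 0.06704 + 0.05510516 = 0.17061316 m ≈ 171 mm

171 mm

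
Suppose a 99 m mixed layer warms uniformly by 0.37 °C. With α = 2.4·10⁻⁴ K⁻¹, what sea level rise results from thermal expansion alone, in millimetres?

Δh = αΔT·H = 2.4×10⁻⁴ × 0.37 × 99 = 0.0087912 m

8.79 mm of thermosteric rise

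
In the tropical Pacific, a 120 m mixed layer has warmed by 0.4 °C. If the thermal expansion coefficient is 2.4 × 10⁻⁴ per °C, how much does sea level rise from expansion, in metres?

0.0115 m

Δh = αΔT·H = 2.4×10⁻⁴ × 0.4 × 120 = 0.01152 m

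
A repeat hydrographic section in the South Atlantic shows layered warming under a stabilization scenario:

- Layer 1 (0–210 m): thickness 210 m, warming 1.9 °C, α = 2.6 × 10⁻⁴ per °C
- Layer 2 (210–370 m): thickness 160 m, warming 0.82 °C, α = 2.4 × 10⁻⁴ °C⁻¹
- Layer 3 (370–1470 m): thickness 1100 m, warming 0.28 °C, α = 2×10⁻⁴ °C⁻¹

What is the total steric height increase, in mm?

200 mm

0–210 m: 210 × 2.6×10⁻⁴ × 1.9 = 0.10374 m
210–370 m: 160 × 2.4×10⁻⁴ × 0.82 = 0.031488 m
370–1470 m: 1100 × 0.28 × 2×10⁻⁴ = 0.06160 m
Δh = 0.10374 + 0.031488 + 0.06160 = 0.196828 m ≈ 200 mm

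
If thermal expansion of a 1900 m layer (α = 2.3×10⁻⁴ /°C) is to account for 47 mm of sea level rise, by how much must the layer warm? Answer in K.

ΔT = Δh/(αH) = 0.047 / (2.3×10⁻⁴ × 1900) ≈ 0.1076 K

about 0.11 K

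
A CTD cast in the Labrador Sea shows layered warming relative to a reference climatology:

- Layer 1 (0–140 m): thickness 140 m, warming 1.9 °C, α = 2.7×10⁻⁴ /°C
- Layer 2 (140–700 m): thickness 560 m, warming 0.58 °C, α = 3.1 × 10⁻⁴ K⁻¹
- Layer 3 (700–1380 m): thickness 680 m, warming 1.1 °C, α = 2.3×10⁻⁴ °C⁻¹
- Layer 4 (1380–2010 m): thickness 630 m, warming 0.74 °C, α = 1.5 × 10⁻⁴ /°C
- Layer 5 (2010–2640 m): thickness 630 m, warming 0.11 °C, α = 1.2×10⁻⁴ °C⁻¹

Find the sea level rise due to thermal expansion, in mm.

Δh ≈ 420 mm

0–140 m: 2.7×10⁻⁴ × 140 × 1.9 = 0.07182 m
Layer 2: 560 × 0.58 × 3.1×10⁻⁴ = 0.100688 m
Layer 3: 2.3×10⁻⁴ × 680 × 1.1 = 0.17204 m
1380–2010 m: 630 × 0.74 × 1.5×10⁻⁴ = 0.06993 m
2010–2640 m: 0.11 × 630 × 1.2×10⁻⁴ = 0.008316 m
Δh = 0.07182 + 0.100688 + 0.17204 + 0.06993 + 0.008316 = 0.422794 m ≈ 420 mm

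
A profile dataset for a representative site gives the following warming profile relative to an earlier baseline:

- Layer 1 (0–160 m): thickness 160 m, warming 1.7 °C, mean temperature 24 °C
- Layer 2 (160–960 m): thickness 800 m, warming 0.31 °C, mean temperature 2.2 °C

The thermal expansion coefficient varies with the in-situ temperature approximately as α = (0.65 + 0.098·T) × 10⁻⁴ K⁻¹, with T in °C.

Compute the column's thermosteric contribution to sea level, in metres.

Δh ≈ 0.103 m

Layer 1: α = (0.65 + 0.098×24)×10⁻⁴ = 3.002×10⁻⁴ K⁻¹
Layer 2: α = (0.65 + 0.098×2.2)×10⁻⁴ = 0.8656×10⁻⁴ K⁻¹
1.7 × 160 × 3.002×10⁻⁴ = 0.0816544 m
Layer 2: 0.31 × 800 × 0.8656×10⁻⁴ = 0.02146688 m
Δh = 0.0816544 + 0.02146688 = 0.10312128 m ≈ 0.103 m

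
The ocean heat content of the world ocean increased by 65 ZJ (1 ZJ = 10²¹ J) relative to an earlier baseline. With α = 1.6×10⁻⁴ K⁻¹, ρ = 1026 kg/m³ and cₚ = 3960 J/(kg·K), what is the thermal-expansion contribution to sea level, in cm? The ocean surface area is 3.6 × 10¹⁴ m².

Per unit area: Q = 65×10²¹ / (3.6×10¹⁴) ≈ 1.806×10⁸ J/m²
Δh = αQ/(ρcₚ) = 1.6×10⁻⁴ × 1.806×10⁸ / (1026 × 3960) ≈ 0.0071121 m

about 0.711 cm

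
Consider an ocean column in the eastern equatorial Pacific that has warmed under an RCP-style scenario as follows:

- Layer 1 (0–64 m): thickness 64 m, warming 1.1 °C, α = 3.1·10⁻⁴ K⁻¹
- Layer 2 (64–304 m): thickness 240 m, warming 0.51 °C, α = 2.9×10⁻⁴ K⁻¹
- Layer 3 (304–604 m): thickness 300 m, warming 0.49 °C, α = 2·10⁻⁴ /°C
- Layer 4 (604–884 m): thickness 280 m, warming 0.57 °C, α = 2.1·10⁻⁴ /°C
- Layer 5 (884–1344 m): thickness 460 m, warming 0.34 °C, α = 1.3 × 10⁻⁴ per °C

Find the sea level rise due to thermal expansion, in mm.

141 mm

Layer 1: 64 × 3.1×10⁻⁴ × 1.1 = 0.021824 m
Layer 2: 2.9×10⁻⁴ × 0.51 × 240 = 0.035496 m
300 × 0.49 × 2×10⁻⁴ = 0.02940 m
604–884 m: 0.57 × 2.1×10⁻⁴ × 280 = 0.033516 m
0.34 × 1.3×10⁻⁴ × 460 = 0.020332 m
Δh = 0.021824 + 0.035496 + 0.02940 + 0.033516 + 0.020332 = 0.140568 m ≈ 141 mm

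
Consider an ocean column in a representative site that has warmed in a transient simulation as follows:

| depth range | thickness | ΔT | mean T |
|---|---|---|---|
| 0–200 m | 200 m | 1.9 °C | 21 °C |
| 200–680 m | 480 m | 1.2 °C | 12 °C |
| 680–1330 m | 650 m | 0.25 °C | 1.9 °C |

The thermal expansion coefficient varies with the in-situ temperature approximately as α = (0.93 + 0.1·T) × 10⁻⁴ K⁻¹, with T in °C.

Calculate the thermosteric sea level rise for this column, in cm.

25.6 cm of thermosteric rise

Layer 1: α = (0.93 + 0.1×21)×10⁻⁴ = 3.03×10⁻⁴ K⁻¹
Layer 2: α = (0.93 + 0.1×12)×10⁻⁴ = 2.13×10⁻⁴ K⁻¹
Layer 3: α = (0.93 + 0.1×1.9)×10⁻⁴ = 1.12×10⁻⁴ K⁻¹
Layer 1: 200 × 3.03×10⁻⁴ × 1.9 = 0.11514 m
1.2 × 480 × 2.13×10⁻⁴ = 0.122688 m
680–1330 m: 650 × 0.25 × 1.12×10⁻⁴ = 0.01820 m
Δh = 0.11514 + 0.122688 + 0.01820 = 0.256028 m ≈ 25.6 cm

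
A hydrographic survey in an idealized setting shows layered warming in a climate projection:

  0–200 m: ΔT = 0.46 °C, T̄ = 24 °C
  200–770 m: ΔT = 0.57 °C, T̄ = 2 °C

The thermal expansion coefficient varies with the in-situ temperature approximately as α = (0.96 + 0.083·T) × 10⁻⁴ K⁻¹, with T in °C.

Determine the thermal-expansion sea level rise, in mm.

Layer 1: α = (0.96 + 0.083×24)×10⁻⁴ = 2.952×10⁻⁴ K⁻¹
Layer 2: α = (0.96 + 0.083×2)×10⁻⁴ = 1.126×10⁻⁴ K⁻¹
0.46 × 200 × 2.952×10⁻⁴ = 0.0271584 m
200–770 m: 570 × 0.57 × 1.126×10⁻⁴ = 0.03658374 m
Δh = 0.0271584 + 0.03658374 = 0.06374214 m

63.7 mm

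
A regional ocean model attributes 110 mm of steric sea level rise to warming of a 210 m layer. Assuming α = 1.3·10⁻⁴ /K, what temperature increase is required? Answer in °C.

ΔT ≈ 4.03 °C

ΔT = Δh/(αH) = 0.11 / (1.3×10⁻⁴ × 210) ≈ 4.029 °C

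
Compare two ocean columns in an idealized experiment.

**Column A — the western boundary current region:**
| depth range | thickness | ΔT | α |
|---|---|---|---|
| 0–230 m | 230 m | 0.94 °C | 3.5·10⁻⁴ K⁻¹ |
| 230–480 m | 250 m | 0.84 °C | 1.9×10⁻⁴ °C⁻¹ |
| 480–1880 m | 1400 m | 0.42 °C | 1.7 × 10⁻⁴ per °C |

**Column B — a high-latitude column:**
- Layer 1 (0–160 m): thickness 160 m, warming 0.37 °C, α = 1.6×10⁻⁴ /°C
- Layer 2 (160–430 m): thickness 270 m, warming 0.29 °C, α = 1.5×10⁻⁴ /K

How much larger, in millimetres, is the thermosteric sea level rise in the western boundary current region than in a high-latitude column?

A 0–230 m: 0.94 × 3.5×10⁻⁴ × 230 = 0.07567 m
A 230–480 m: 0.84 × 250 × 1.9×10⁻⁴ = 0.03990 m
A 480–1880 m: 1400 × 0.42 × 1.7×10⁻⁴ = 0.09996 m
A total: 0.21553 m
B 0–160 m: 160 × 0.37 × 1.6×10⁻⁴ = 0.009472 m
B 0.29 × 1.5×10⁻⁴ × 270 = 0.011745 m
B total: 0.021217 m
Difference: 0.21553 − 0.021217 = 0.194313 m

190 mm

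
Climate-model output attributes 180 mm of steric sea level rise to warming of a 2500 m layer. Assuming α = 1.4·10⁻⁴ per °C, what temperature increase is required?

ΔT = Δh/(αH) = 0.18 / (1.4×10⁻⁴ × 2500) ≈ 0.5143 °C

0.514 °C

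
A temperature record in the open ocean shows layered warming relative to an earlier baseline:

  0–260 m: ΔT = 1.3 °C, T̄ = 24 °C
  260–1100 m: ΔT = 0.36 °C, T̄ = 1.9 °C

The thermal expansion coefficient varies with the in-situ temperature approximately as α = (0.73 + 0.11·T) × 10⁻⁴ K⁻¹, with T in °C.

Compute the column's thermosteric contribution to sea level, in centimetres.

Δh ≈ 14.2 cm

Layer 1: α = (0.73 + 0.11×24)×10⁻⁴ = 3.37×10⁻⁴ K⁻¹
Layer 2: α = (0.73 + 0.11×1.9)×10⁻⁴ = 0.939×10⁻⁴ K⁻¹
1.3 × 3.37×10⁻⁴ × 260 = 0.113906 m
0.36 × 840 × 0.939×10⁻⁴ = 0.02839536 m
Δh = 0.113906 + 0.02839536 = 0.14230136 m ≈ 14.2 cm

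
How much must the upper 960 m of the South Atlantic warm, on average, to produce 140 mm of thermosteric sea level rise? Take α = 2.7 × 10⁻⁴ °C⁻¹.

about 0.540 K

ΔT = Δh/(αH) = 0.14 / (2.7×10⁻⁴ × 960) ≈ 0.5401 K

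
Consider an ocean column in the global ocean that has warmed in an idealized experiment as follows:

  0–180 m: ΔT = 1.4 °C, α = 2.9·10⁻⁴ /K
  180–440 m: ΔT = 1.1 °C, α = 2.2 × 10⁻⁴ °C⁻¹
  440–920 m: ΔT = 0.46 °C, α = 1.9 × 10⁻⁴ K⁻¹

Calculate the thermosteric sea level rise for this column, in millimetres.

0–180 m: 1.4 × 180 × 2.9×10⁻⁴ = 0.07308 m
180–440 m: 260 × 2.2×10⁻⁴ × 1.1 = 0.06292 m
440–920 m: 1.9×10⁻⁴ × 480 × 0.46 = 0.041952 m
Δh = 0.07308 + 0.06292 + 0.041952 = 0.177952 m ≈ 180 mm

180 mm of thermosteric rise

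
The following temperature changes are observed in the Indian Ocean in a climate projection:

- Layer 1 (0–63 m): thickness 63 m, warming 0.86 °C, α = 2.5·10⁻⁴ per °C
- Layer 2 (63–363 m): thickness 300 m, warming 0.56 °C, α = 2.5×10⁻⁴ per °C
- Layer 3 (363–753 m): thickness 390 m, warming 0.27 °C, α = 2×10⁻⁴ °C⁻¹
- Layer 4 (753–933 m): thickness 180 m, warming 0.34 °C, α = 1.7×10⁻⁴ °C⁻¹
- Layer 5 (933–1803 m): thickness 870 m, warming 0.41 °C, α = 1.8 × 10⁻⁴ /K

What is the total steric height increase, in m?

0.15 m

Layer 1: 0.86 × 63 × 2.5×10⁻⁴ = 0.013545 m
Layer 2: 0.56 × 300 × 2.5×10⁻⁴ = 0.04200 m
0.27 × 2×10⁻⁴ × 390 = 0.02106 m
1.7×10⁻⁴ × 0.34 × 180 = 0.010404 m
Layer 5: 870 × 1.8×10⁻⁴ × 0.41 = 0.064206 m
Δh = 0.013545 + 0.04200 + 0.02106 + 0.010404 + 0.064206 = 0.151215 m ≈ 0.15 m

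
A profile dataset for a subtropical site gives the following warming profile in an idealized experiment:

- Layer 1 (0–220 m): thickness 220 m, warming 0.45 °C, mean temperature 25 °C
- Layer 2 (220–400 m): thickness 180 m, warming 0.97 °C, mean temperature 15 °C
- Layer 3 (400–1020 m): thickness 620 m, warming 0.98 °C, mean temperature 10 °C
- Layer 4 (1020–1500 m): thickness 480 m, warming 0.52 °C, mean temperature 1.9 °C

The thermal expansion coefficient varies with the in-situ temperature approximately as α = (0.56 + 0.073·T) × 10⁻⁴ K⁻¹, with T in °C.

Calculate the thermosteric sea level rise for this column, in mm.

Δh = 148 mm

Layer 1: α = (0.56 + 0.073×25)×10⁻⁴ = 2.385×10⁻⁴ K⁻¹
Layer 2: α = (0.56 + 0.073×15)×10⁻⁴ = 1.655×10⁻⁴ K⁻¹
Layer 3: α = (0.56 + 0.073×10)×10⁻⁴ = 1.29×10⁻⁴ K⁻¹
Layer 4: α = (0.56 + 0.073×1.9)×10⁻⁴ = 0.6987×10⁻⁴ K⁻¹
2.385×10⁻⁴ × 0.45 × 220 = 0.0236115 m
Layer 2: 1.655×10⁻⁴ × 180 × 0.97 = 0.0288963 m
1.29×10⁻⁴ × 0.98 × 620 = 0.0783804 m
1020–1500 m: 0.52 × 480 × 0.6987×10⁻⁴ = 0.017439552 m
Δh = 0.0236115 + 0.0288963 + 0.0783804 + 0.017439552 = 0.148327752 m ≈ 148 mm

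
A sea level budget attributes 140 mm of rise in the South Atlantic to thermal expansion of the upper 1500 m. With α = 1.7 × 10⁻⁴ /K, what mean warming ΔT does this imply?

about 0.549 °C

ΔT = Δh/(αH) = 0.14 / (1.7×10⁻⁴ × 1500) ≈ 0.5490 °C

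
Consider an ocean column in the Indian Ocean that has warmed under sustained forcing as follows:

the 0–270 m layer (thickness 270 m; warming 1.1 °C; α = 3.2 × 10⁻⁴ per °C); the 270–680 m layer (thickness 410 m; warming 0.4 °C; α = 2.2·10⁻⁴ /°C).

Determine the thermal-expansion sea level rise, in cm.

about 13.1 cm

270 × 3.2×10⁻⁴ × 1.1 = 0.09504 m
270–680 m: 2.2×10⁻⁴ × 0.4 × 410 = 0.03608 m
Δh = 0.09504 + 0.03608 = 0.13112 m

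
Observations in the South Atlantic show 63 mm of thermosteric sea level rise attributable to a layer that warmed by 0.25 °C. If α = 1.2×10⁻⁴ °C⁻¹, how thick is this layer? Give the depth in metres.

H = Δh/(αΔT) = 0.063 / (1.2×10⁻⁴ × 0.25) = 2100 m

about 2100 m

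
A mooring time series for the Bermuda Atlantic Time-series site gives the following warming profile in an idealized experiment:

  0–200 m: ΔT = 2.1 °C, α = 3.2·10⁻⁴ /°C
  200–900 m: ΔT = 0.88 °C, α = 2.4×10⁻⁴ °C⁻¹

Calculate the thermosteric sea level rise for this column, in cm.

2.1 × 200 × 3.2×10⁻⁴ = 0.13440 m
Layer 2: 0.88 × 2.4×10⁻⁴ × 700 = 0.14784 m
Δh = 0.13440 + 0.14784 = 0.28224 m ≈ 28.2 cm

28.2 cm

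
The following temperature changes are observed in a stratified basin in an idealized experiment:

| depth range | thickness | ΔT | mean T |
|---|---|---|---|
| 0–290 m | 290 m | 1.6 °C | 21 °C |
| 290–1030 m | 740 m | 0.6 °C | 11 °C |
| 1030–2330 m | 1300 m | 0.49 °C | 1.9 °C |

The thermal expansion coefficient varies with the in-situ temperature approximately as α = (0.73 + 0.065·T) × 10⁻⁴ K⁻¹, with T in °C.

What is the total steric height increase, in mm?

216 mm of thermosteric rise

Layer 1: α = (0.73 + 0.065×21)×10⁻⁴ = 2.095×10⁻⁴ K⁻¹
Layer 2: α = (0.73 + 0.065×11)×10⁻⁴ = 1.445×10⁻⁴ K⁻¹
Layer 3: α = (0.73 + 0.065×1.9)×10⁻⁴ = 0.8535×10⁻⁴ K⁻¹
2.095×10⁻⁴ × 1.6 × 290 = 0.097208 m
Layer 2: 1.445×10⁻⁴ × 0.6 × 740 = 0.064158 m
0.8535×10⁻⁴ × 0.49 × 1300 = 0.05436795 m
Δh = 0.097208 + 0.064158 + 0.05436795 = 0.21573395 m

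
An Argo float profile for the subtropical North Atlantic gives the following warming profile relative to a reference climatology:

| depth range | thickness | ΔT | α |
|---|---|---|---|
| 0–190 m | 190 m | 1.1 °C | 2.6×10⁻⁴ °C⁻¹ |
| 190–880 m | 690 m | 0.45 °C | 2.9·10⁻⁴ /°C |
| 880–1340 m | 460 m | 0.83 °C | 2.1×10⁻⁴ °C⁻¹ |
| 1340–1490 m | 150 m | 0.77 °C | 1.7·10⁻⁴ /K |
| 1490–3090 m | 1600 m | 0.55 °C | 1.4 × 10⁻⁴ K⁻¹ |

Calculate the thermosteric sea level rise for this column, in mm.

367 mm

Layer 1: 2.6×10⁻⁴ × 190 × 1.1 = 0.05434 m
2.9×10⁻⁴ × 0.45 × 690 = 0.090045 m
880–1340 m: 0.83 × 2.1×10⁻⁴ × 460 = 0.080178 m
1340–1490 m: 1.7×10⁻⁴ × 0.77 × 150 = 0.019635 m
Layer 5: 1600 × 0.55 × 1.4×10⁻⁴ = 0.12320 m
Δh = 0.05434 + 0.090045 + 0.080178 + 0.019635 + 0.12320 = 0.367398 m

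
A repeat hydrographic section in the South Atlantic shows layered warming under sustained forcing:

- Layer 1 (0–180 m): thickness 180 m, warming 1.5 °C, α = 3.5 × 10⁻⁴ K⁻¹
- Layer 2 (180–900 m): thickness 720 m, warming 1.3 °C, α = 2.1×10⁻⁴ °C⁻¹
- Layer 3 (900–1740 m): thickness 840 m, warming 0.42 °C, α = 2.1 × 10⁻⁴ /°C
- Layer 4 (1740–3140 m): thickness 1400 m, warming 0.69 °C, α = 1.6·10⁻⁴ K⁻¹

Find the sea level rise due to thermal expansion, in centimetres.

about 52.0 cm

0–180 m: 1.5 × 3.5×10⁻⁴ × 180 = 0.09450 m
Layer 2: 1.3 × 720 × 2.1×10⁻⁴ = 0.19656 m
900–1740 m: 0.42 × 2.1×10⁻⁴ × 840 = 0.074088 m
Layer 4: 0.69 × 1400 × 1.6×10⁻⁴ = 0.15456 m
Δh = 0.09450 + 0.19656 + 0.074088 + 0.15456 = 0.519708 m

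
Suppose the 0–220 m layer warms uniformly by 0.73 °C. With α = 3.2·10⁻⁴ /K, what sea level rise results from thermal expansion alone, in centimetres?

Δh = αΔT·H = 3.2×10⁻⁴ × 0.73 × 220 = 0.051392 m

5.1 cm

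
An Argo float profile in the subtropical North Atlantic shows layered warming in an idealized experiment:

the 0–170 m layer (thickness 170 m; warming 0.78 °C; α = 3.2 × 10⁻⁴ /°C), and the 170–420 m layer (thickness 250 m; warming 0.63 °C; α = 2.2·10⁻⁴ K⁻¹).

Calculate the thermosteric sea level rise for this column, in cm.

Layer 1: 0.78 × 170 × 3.2×10⁻⁴ = 0.042432 m
2.2×10⁻⁴ × 250 × 0.63 = 0.03465 m
Δh = 0.042432 + 0.03465 = 0.077082 m

Δh = 7.71 cm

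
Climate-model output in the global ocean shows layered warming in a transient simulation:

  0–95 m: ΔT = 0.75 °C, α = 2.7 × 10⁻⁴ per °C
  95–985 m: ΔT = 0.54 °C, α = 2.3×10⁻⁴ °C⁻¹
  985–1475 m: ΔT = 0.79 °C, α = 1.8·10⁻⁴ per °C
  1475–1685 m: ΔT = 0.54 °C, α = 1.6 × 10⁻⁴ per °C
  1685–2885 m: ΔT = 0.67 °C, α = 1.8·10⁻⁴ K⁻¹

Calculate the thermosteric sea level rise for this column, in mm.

about 362 mm

0.75 × 95 × 2.7×10⁻⁴ = 0.0192375 m
Layer 2: 2.3×10⁻⁴ × 0.54 × 890 = 0.110538 m
1.8×10⁻⁴ × 490 × 0.79 = 0.069678 m
Layer 4: 210 × 1.6×10⁻⁴ × 0.54 = 0.018144 m
1685–2885 m: 0.67 × 1200 × 1.8×10⁻⁴ = 0.14472 m
Δh = 0.0192375 + 0.110538 + 0.069678 + 0.018144 + 0.14472 = 0.3623175 m ≈ 362 mm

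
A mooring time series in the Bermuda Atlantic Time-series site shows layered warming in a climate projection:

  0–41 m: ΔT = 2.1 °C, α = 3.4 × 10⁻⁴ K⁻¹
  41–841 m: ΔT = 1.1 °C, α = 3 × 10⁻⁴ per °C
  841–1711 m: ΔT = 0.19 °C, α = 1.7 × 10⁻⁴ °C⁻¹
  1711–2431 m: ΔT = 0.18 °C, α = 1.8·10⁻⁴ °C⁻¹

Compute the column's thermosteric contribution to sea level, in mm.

0–41 m: 41 × 2.1 × 3.4×10⁻⁴ = 0.029274 m
41–841 m: 800 × 3×10⁻⁴ × 1.1 = 0.26400 m
0.19 × 1.7×10⁻⁴ × 870 = 0.028101 m
Layer 4: 1.8×10⁻⁴ × 720 × 0.18 = 0.023328 m
Δh = 0.029274 + 0.26400 + 0.028101 + 0.023328 = 0.344703 m ≈ 340 mm

340 mm of thermosteric rise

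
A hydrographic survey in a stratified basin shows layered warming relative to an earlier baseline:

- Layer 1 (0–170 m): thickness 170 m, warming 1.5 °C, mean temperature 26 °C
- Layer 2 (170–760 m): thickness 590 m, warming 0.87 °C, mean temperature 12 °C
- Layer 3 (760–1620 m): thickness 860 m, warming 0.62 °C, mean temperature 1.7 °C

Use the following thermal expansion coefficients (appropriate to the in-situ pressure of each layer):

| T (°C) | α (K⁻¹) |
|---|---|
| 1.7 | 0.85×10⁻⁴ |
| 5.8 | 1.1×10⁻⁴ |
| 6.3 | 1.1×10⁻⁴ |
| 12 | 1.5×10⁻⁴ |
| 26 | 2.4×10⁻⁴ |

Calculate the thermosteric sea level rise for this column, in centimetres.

Layer 1 at 26 °C → α = 2.4×10⁻⁴ K⁻¹
Layer 2 at 12 °C → α = 1.5×10⁻⁴ K⁻¹
Layer 3 at 1.7 °C → α = 0.85×10⁻⁴ K⁻¹
Layer 1: 170 × 1.5 × 2.4×10⁻⁴ = 0.06120 m
1.5×10⁻⁴ × 0.87 × 590 = 0.076995 m
860 × 0.62 × 0.85×10⁻⁴ = 0.045322 m
Δh = 0.06120 + 0.076995 + 0.045322 = 0.183517 m

about 18 cm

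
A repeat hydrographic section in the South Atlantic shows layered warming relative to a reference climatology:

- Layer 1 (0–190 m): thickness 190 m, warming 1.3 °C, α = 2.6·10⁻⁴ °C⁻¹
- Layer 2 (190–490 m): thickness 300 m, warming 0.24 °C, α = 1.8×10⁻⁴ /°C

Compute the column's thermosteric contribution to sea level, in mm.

Layer 1: 2.6×10⁻⁴ × 190 × 1.3 = 0.06422 m
Layer 2: 1.8×10⁻⁴ × 0.24 × 300 = 0.01296 m
Δh = 0.06422 + 0.01296 = 0.07718 m

Δh ≈ 77.2 mm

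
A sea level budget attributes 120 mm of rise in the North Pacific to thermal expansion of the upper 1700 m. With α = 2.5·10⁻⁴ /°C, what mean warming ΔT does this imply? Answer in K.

ΔT = Δh/(αH) = 0.12 / (2.5×10⁻⁴ × 1700) ≈ 0.2824 K

0.282 K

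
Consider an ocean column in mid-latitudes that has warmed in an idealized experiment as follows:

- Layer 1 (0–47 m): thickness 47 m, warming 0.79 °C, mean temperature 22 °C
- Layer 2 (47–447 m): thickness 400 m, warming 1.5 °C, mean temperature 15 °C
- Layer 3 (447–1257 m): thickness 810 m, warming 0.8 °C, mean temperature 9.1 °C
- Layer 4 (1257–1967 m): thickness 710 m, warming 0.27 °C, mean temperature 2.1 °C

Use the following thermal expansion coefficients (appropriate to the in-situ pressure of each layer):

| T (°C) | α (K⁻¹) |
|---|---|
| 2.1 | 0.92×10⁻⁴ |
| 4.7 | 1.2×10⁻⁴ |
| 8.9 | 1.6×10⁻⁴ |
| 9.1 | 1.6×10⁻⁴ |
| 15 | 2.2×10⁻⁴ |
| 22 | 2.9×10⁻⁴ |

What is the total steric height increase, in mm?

Layer 1 at 22 °C → α = 2.9×10⁻⁴ K⁻¹
Layer 2 at 15 °C → α = 2.2×10⁻⁴ K⁻¹
Layer 3 at 9.1 °C → α = 1.6×10⁻⁴ K⁻¹
Layer 4 at 2.1 °C → α = 0.92×10⁻⁴ K⁻¹
0.79 × 2.9×10⁻⁴ × 47 = 0.0107677 m
Layer 2: 2.2×10⁻⁴ × 1.5 × 400 = 0.13200 m
447–1257 m: 0.8 × 810 × 1.6×10⁻⁴ = 0.10368 m
Layer 4: 0.92×10⁻⁴ × 0.27 × 710 = 0.0176364 m
Δh = 0.0107677 + 0.13200 + 0.10368 + 0.0176364 = 0.2640841 m

Δh ≈ 264 mm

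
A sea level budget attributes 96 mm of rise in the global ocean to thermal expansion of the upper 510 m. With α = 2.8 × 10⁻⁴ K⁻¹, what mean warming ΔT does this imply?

0.67 °C

ΔT = Δh/(αH) = 0.096 / (2.8×10⁻⁴ × 510) ≈ 0.6723 °C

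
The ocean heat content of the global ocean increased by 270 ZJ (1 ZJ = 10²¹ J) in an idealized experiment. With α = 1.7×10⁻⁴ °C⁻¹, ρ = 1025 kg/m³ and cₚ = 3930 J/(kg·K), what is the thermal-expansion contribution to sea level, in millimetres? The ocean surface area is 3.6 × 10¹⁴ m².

Δh = 32 mm

Per unit area: Q = 270×10²¹ / (3.6×10¹⁴) = 7.5×10⁸ J/m²
Δh = αQ/(ρcₚ) = 1.7×10⁻⁴ × 7.5×10⁸ / (1025 × 3930) ≈ 0.031651 m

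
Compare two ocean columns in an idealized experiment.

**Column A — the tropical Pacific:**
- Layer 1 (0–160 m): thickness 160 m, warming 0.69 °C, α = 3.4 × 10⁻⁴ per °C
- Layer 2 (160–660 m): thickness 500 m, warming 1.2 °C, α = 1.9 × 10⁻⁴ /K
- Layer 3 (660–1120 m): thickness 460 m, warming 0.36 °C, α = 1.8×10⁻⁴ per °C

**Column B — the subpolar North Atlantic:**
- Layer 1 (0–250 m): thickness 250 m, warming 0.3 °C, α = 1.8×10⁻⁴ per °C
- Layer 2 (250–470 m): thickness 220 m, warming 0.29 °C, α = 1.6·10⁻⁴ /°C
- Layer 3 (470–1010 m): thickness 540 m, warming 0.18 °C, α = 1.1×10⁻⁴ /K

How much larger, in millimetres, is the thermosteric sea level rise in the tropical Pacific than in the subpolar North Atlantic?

A 0–160 m: 0.69 × 3.4×10⁻⁴ × 160 = 0.037536 m
A Layer 2: 500 × 1.2 × 1.9×10⁻⁴ = 0.11400 m
A 0.36 × 1.8×10⁻⁴ × 460 = 0.029808 m
A total: 0.181344 m
B 0–250 m: 1.8×10⁻⁴ × 0.3 × 250 = 0.01350 m
B 1.6×10⁻⁴ × 0.29 × 220 = 0.010208 m
B Layer 3: 540 × 1.1×10⁻⁴ × 0.18 = 0.010692 m
B total: 0.03440 m
Difference: 0.181344 − 0.03440 = 0.146944 m

150 mm larger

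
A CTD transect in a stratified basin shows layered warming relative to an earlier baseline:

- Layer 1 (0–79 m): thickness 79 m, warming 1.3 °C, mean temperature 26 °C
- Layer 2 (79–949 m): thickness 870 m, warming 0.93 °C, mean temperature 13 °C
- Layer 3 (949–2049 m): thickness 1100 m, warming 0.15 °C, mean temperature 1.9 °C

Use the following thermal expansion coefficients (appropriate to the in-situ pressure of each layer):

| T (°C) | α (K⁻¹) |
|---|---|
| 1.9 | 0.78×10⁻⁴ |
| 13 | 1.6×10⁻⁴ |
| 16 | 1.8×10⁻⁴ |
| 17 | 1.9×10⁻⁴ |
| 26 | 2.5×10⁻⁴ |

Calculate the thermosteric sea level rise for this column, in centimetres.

about 16.8 cm

Layer 1 at 26 °C → α = 2.5×10⁻⁴ K⁻¹
Layer 2 at 13 °C → α = 1.6×10⁻⁴ K⁻¹
Layer 3 at 1.9 °C → α = 0.78×10⁻⁴ K⁻¹
Layer 1: 2.5×10⁻⁴ × 79 × 1.3 = 0.025675 m
0.93 × 1.6×10⁻⁴ × 870 = 0.129456 m
949–2049 m: 0.78×10⁻⁴ × 1100 × 0.15 = 0.01287 m
Δh = 0.025675 + 0.129456 + 0.01287 = 0.168001 m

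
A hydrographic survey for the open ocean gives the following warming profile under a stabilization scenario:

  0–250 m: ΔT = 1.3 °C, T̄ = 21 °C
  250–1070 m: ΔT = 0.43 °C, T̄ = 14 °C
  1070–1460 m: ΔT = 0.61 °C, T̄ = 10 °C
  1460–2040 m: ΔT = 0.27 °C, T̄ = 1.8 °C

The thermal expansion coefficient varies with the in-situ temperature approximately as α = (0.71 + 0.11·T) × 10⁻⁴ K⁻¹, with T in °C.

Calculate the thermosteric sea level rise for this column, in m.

Δh ≈ 0.23 m

Layer 1: α = (0.71 + 0.11×21)×10⁻⁴ = 3.02×10⁻⁴ K⁻¹
Layer 2: α = (0.71 + 0.11×14)×10⁻⁴ = 2.25×10⁻⁴ K⁻¹
Layer 3: α = (0.71 + 0.11×10)×10⁻⁴ = 1.81×10⁻⁴ K⁻¹
Layer 4: α = (0.71 + 0.11×1.8)×10⁻⁴ = 0.908×10⁻⁴ K⁻¹
Layer 1: 1.3 × 250 × 3.02×10⁻⁴ = 0.09815 m
250–1070 m: 2.25×10⁻⁴ × 820 × 0.43 = 0.079335 m
1070–1460 m: 1.81×10⁻⁴ × 0.61 × 390 = 0.0430599 m
Layer 4: 580 × 0.908×10⁻⁴ × 0.27 = 0.01421928 m
Δh = 0.09815 + 0.079335 + 0.0430599 + 0.01421928 = 0.23476418 m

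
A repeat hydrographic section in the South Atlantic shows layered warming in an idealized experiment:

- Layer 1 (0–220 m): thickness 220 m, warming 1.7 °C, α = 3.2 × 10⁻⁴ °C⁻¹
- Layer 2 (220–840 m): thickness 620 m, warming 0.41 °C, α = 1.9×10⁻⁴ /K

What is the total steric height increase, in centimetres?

220 × 3.2×10⁻⁴ × 1.7 = 0.11968 m
220–840 m: 1.9×10⁻⁴ × 620 × 0.41 = 0.048298 m
Δh = 0.11968 + 0.048298 = 0.167978 m

16.8 cm of thermosteric rise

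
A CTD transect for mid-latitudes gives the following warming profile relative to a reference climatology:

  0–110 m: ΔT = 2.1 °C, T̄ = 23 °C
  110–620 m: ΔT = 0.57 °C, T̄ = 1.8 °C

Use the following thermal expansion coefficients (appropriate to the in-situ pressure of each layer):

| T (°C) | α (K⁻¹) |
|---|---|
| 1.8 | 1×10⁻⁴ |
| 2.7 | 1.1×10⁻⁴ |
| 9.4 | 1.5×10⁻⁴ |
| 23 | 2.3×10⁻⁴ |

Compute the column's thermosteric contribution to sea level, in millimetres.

Layer 1 at 23 °C → α = 2.3×10⁻⁴ K⁻¹
Layer 2 at 1.8 °C → α = 1×10⁻⁴ K⁻¹
0–110 m: 2.3×10⁻⁴ × 2.1 × 110 = 0.05313 m
510 × 1×10⁻⁴ × 0.57 = 0.02907 m
Δh = 0.05313 + 0.02907 = 0.08220 m ≈ 82 mm

82 mm of thermosteric rise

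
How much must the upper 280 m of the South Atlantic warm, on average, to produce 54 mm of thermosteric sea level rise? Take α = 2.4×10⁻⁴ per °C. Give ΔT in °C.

ΔT = Δh/(αH) = 0.054 / (2.4×10⁻⁴ × 280) ≈ 0.8036 °C

about 0.804 °C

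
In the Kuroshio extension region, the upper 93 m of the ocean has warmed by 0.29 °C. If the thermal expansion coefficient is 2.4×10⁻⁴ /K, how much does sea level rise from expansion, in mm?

6.5 mm of thermosteric rise

Δh = αΔT·H = 2.4×10⁻⁴ × 0.29 × 93 = 0.0064728 m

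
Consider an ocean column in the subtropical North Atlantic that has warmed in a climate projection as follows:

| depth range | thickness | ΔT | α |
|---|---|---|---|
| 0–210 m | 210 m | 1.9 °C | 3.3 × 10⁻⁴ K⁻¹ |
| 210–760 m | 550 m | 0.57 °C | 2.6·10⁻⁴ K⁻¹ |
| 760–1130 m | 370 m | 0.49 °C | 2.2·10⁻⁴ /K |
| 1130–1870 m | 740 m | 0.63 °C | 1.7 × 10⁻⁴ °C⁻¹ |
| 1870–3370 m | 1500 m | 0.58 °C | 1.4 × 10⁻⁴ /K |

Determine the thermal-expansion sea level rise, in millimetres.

Layer 1: 1.9 × 3.3×10⁻⁴ × 210 = 0.13167 m
Layer 2: 550 × 0.57 × 2.6×10⁻⁴ = 0.08151 m
Layer 3: 2.2×10⁻⁴ × 370 × 0.49 = 0.039886 m
Layer 4: 1.7×10⁻⁴ × 740 × 0.63 = 0.079254 m
Layer 5: 0.58 × 1.4×10⁻⁴ × 1500 = 0.12180 m
Δh = 0.13167 + 0.08151 + 0.039886 + 0.079254 + 0.12180 = 0.45412 m

Δh = 450 mm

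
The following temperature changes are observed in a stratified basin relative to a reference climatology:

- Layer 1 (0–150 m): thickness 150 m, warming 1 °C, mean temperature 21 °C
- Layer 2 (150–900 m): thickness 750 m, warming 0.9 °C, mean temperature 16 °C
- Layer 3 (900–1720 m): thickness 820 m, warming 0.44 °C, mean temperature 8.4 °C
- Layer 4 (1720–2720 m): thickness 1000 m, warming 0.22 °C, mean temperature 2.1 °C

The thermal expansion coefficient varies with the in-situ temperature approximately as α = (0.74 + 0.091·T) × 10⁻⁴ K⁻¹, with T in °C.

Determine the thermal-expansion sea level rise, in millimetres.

Δh ≈ 263 mm

Layer 1: α = (0.74 + 0.091×21)×10⁻⁴ = 2.651×10⁻⁴ K⁻¹
Layer 2: α = (0.74 + 0.091×16)×10⁻⁴ = 2.196×10⁻⁴ K⁻¹
Layer 3: α = (0.74 + 0.091×8.4)×10⁻⁴ = 1.5044×10⁻⁴ K⁻¹
Layer 4: α = (0.74 + 0.091×2.1)×10⁻⁴ = 0.9311×10⁻⁴ K⁻¹
0–150 m: 150 × 1 × 2.651×10⁻⁴ = 0.039765 m
150–900 m: 750 × 0.9 × 2.196×10⁻⁴ = 0.14823 m
0.44 × 1.5044×10⁻⁴ × 820 = 0.054278752 m
1000 × 0.9311×10⁻⁴ × 0.22 = 0.0204842 m
Δh = 0.039765 + 0.14823 + 0.054278752 + 0.0204842 = 0.262757952 m ≈ 263 mm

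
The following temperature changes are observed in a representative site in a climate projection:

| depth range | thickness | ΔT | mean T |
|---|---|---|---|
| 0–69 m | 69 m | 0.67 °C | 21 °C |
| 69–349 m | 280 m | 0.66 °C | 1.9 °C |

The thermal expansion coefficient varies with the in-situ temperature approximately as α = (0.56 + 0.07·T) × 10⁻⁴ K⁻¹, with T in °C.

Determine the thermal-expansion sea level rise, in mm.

about 22.2 mm

Layer 1: α = (0.56 + 0.07×21)×10⁻⁴ = 2.03×10⁻⁴ K⁻¹
Layer 2: α = (0.56 + 0.07×1.9)×10⁻⁴ = 0.693×10⁻⁴ K⁻¹
Layer 1: 69 × 0.67 × 2.03×10⁻⁴ = 0.00938469 m
280 × 0.693×10⁻⁴ × 0.66 = 0.01280664 m
Δh = 0.00938469 + 0.01280664 = 0.02219133 m ≈ 22.2 mm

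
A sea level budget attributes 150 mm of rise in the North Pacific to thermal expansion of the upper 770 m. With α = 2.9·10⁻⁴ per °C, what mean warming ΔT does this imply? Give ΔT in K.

about 0.672 K

ΔT = Δh/(αH) = 0.15 / (2.9×10⁻⁴ × 770) ≈ 0.6717 K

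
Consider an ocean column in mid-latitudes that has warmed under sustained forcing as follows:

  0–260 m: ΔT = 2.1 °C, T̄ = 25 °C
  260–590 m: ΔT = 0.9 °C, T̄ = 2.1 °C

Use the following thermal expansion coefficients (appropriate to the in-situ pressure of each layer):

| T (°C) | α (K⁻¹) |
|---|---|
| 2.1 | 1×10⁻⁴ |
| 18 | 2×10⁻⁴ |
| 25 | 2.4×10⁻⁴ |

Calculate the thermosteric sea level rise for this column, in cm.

Δh ≈ 16.1 cm

Layer 1 at 25 °C → α = 2.4×10⁻⁴ K⁻¹
Layer 2 at 2.1 °C → α = 1×10⁻⁴ K⁻¹
260 × 2.1 × 2.4×10⁻⁴ = 0.13104 m
260–590 m: 1×10⁻⁴ × 0.9 × 330 = 0.02970 m
Δh = 0.13104 + 0.02970 = 0.16074 m ≈ 16.1 cm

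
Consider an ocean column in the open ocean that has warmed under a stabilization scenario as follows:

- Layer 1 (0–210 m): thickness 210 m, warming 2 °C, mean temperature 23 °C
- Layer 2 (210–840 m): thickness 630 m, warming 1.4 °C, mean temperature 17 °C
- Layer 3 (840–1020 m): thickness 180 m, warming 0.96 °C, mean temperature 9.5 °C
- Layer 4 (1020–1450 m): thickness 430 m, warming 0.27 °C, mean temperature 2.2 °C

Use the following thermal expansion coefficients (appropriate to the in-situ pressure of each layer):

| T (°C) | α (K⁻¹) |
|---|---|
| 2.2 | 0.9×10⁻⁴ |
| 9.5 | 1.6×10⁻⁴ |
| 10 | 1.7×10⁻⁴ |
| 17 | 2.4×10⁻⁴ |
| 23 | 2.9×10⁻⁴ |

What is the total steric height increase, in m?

Δh ≈ 0.372 m

Layer 1 at 23 °C → α = 2.9×10⁻⁴ K⁻¹
Layer 2 at 17 °C → α = 2.4×10⁻⁴ K⁻¹
Layer 3 at 9.5 °C → α = 1.6×10⁻⁴ K⁻¹
Layer 4 at 2.2 °C → α = 0.9×10⁻⁴ K⁻¹
Layer 1: 2.9×10⁻⁴ × 210 × 2 = 0.12180 m
Layer 2: 1.4 × 630 × 2.4×10⁻⁴ = 0.21168 m
1.6×10⁻⁴ × 0.96 × 180 = 0.027648 m
Layer 4: 430 × 0.9×10⁻⁴ × 0.27 = 0.010449 m
Δh = 0.12180 + 0.21168 + 0.027648 + 0.010449 = 0.371577 m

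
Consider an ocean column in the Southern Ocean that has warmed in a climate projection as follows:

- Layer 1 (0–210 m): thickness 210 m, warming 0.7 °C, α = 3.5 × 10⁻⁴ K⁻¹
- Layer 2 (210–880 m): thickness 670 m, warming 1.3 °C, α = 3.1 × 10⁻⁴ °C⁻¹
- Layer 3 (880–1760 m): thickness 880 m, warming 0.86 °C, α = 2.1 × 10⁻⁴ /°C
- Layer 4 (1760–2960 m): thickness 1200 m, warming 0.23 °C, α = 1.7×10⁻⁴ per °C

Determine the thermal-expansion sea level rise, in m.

0.53 m of thermosteric rise

Layer 1: 0.7 × 3.5×10⁻⁴ × 210 = 0.05145 m
Layer 2: 3.1×10⁻⁴ × 670 × 1.3 = 0.27001 m
880–1760 m: 0.86 × 2.1×10⁻⁴ × 880 = 0.158928 m
1760–2960 m: 0.23 × 1200 × 1.7×10⁻⁴ = 0.04692 m
Δh = 0.05145 + 0.27001 + 0.158928 + 0.04692 = 0.527308 m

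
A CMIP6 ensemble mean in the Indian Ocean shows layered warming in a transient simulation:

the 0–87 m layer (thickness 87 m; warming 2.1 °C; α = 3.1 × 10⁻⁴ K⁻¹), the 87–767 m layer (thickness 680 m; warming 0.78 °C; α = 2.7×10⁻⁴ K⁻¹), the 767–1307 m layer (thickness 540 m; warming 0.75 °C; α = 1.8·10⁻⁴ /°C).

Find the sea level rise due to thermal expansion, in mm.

3.1×10⁻⁴ × 2.1 × 87 = 0.056637 m
680 × 0.78 × 2.7×10⁻⁴ = 0.143208 m
767–1307 m: 0.75 × 540 × 1.8×10⁻⁴ = 0.07290 m
Δh = 0.056637 + 0.143208 + 0.07290 = 0.272745 m

Δh = 270 mm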